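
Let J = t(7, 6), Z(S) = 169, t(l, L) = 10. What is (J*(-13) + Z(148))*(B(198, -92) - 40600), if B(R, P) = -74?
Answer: -1586286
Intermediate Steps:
J = 10
(J*(-13) + Z(148))*(B(198, -92) - 40600) = (10*(-13) + 169)*(-74 - 40600) = (-130 + 169)*(-40674) = 39*(-40674) = -1586286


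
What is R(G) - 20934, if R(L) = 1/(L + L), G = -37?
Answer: -1549117/74 ≈ -20934.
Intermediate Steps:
R(L) = 1/(2*L)
R(G) - 20934 = (½)/(-37) - 20934 = (½)*(-1/37) - 20934 = -1/74 - 20934 = -1549117/74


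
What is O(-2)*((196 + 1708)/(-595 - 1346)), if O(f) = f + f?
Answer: 7616/1941 ≈ 3.9238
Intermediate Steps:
O(f) = 2*f
O(-2)*((196 + 1708)/(-595 - 1346)) = (2*(-2))*((196 + 1708)/(-595 - 1346)) = -7616/(-1941) = -7616*(-1)/1941 = -4*(-1904/1941) = 7616/1941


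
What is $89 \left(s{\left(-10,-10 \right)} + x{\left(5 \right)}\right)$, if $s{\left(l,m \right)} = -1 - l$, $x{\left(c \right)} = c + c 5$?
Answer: $3471$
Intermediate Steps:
$x{\left(c \right)} = 6 c$ ($x{\left(c \right)} = c + 5 c = 6 c$)
$89 \left(s{\left(-10,-10 \right)} + x{\left(5 \right)}\right) = 89 \left(\left(-1 - -10\right) + 6 \cdot 5\right) = 89 \left(\left(-1 + 10\right) + 30\right) = 89 \left(9 + 30\right) = 89 \cdot 39 = 3471$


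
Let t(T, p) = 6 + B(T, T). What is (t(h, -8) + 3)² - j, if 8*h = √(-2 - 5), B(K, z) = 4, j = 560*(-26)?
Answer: 14729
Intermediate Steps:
j = -14560
h = I*√7/8 (h = √(-2 - 5)/8 = √(-7)/8 = (I*√7)/8 = I*√7/8 ≈ 0.33072*I)
t(T, p) = 10 (t(T, p) = 6 + 4 = 10)
(t(h, -8) + 3)² - j = (10 + 3)² - 1*(-14560) = 13² + 14560 = 169 + 14560 = 14729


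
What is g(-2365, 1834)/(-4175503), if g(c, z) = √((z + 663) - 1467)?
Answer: -√1030/4175503 ≈ -7.6862e-6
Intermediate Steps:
g(c, z) = √(-804 + z) (g(c, z) = √((663 + z) - 1467) = √(-804 + z))
g(-2365, 1834)/(-4175503) = √(-804 + 1834)/(-4175503) = √1030*(-1/4175503) = -√1030/4175503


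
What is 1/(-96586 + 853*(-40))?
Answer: -1/130706 ≈ -7.6508e-6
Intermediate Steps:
1/(-96586 + 853*(-40)) = 1/(-96586 - 34120) = 1/(-130706) = -1/130706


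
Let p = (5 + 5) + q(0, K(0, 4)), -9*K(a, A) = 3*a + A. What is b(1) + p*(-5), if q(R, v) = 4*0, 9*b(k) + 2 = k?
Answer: -451/9 ≈ -50.111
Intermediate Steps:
b(k) = -2/9 + k/9
K(a, A) = -a/3 - A/9 (K(a, A) = -(3*a + A)/9 = -(A + 3*a)/9 = -a/3 - A/9)
q(R, v) = 0
p = 10 (p = (5 + 5) + 0 = 10 + 0 = 10)
b(1) + p*(-5) = (-2/9 + (⅑)*1) + 10*(-5) = (-2/9 + ⅑) - 50 = -⅑ - 50 = -451/9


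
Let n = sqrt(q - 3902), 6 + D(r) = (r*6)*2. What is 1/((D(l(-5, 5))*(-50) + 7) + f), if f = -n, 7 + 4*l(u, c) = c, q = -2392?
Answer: 607/374743 + I*sqrt(6294)/374743 ≈ 0.0016198 + 0.0002117*I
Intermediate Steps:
l(u, c) = -7/4 + c/4
D(r) = -6 + 12*r (D(r) = -6 + (r*6)*2 = -6 + (6*r)*2 = -6 + 12*r)
n = I*sqrt(6294) (n = sqrt(-2392 - 3902) = sqrt(-6294) = I*sqrt(6294) ≈ 79.335*I)
f = -I*sqrt(6294) ≈ -79.335*I
1/((D(l(-5, 5))*(-50) + 7) + f) = 1/(((-6 + 12*(-7/4 + (1/4)*5))*(-50) + 7) - I*sqrt(6294)) = 1/(((-6 + 12*(-7/4 + 5/4))*(-50) + 7) - I*sqrt(6294)) = 1/(((-6 + 12*(-1/2))*(-50) + 7) - I*sqrt(6294)) = 1/(((-6 - 6)*(-50) + 7) - I*sqrt(6294)) = 1/((-12*(-50) + 7) - I*sqrt(6294)) = 1/((600 + 7) - I*sqrt(6294)) = 1/(607 - I*sqrt(6294))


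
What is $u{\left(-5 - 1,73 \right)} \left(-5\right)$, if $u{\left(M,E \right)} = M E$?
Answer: $2190$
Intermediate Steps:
$u{\left(M,E \right)} = E M$
$u{\left(-5 - 1,73 \right)} \left(-5\right) = 73 \left(-5 - 1\right) \left(-5\right) = 73 \left(-6\right) \left(-5\right) = \left(-438\right) \left(-5\right) = 2190$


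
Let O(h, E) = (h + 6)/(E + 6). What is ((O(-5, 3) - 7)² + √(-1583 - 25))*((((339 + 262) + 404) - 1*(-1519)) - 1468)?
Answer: 1353088/27 + 2112*I*√402 ≈ 50114.0 + 42345.0*I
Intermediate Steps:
O(h, E) = (6 + h)/(6 + E)
((O(-5, 3) - 7)² + √(-1583 - 25))*((((339 + 262) + 404) - 1*(-1519)) - 1468) = (((6 - 5)/(6 + 3) - 7)² + √(-1583 - 25))*((((339 + 262) + 404) - 1*(-1519)) - 1468) = ((1/9 - 7)² + √(-1608))*(((601 + 404) + 1519) - 1468) = (((⅑)*1 - 7)² + 2*I*√402)*((1005 + 1519) - 1468) = ((⅑ - 7)² + 2*I*√402)*(2524 - 1468) = ((-62/9)² + 2*I*√402)*1056 = (3844/81 + 2*I*√402)*1056 = 1353088/27 + 2112*I*√402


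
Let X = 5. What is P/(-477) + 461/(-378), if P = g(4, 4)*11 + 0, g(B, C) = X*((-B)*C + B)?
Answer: 3287/20034 ≈ 0.16407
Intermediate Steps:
g(B, C) = 5*B - 5*B*C (g(B, C) = 5*((-B)*C + B) = 5*(-B*C + B) = 5*(B - B*C) = 5*B - 5*B*C)
P = -660 (P = (5*4*(1 - 1*4))*11 + 0 = (5*4*(1 - 4))*11 + 0 = (5*4*(-3))*11 + 0 = -60*11 + 0 = -660 + 0 = -660)
P/(-477) + 461/(-378) = -660/(-477) + 461/(-378) = -660*(-1/477) + 461*(-1/378) = 220/159 - 461/378 = 3287/20034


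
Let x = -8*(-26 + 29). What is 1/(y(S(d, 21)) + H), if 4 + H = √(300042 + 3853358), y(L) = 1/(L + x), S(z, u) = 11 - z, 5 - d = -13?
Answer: 155/159656071 + 1922*√41534/798280355 ≈ 0.00049165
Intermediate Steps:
d = 18 (d = 5 - 1*(-13) = 5 + 13 = 18)
x = -24 (x = -8*3 = -24)
y(L) = 1/(-24 + L) (y(L) = 1/(L - 24) = 1/(-24 + L))
H = -4 + 10*√41534 (H = -4 + √(300042 + 3853358) = -4 + √4153400 = -4 + 10*√41534 ≈ 2034.0)
1/(y(S(d, 21)) + H) = 1/(1/(-24 + (11 - 1*18)) + (-4 + 10*√41534)) = 1/(1/(-24 + (11 - 18)) + (-4 + 10*√41534)) = 1/(1/(-24 - 7) + (-4 + 10*√41534)) = 1/(1/(-31) + (-4 + 10*√41534)) = 1/(-1/31 + (-4 + 10*√41534)) = 1/(-125/31 + 10*√41534)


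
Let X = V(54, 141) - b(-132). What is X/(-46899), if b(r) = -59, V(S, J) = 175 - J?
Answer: -31/15633 ≈ -0.0019830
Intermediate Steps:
X = 93 (X = (175 - 1*141) - 1*(-59) = (175 - 141) + 59 = 34 + 59 = 93)
X/(-46899) = 93/(-46899) = 93*(-1/46899) = -31/15633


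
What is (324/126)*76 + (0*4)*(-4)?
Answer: 1368/7 ≈ 195.43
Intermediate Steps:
(324/126)*76 + (0*4)*(-4) = (324*(1/126))*76 + 0*(-4) = (18/7)*76 + 0 = 1368/7 + 0 = 1368/7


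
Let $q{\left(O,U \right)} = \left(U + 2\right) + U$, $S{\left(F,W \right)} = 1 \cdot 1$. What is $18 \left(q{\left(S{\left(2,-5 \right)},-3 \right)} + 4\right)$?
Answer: $0$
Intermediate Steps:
$S{\left(F,W \right)} = 1$
$q{\left(O,U \right)} = 2 + 2 U$ ($q{\left(O,U \right)} = \left(2 + U\right) + U = 2 + 2 U$)
$18 \left(q{\left(S{\left(2,-5 \right)},-3 \right)} + 4\right) = 18 \left(\left(2 + 2 \left(-3\right)\right) + 4\right) = 18 \left(\left(2 - 6\right) + 4\right) = 18 \left(-4 + 4\right) = 18 \cdot 0 = 0$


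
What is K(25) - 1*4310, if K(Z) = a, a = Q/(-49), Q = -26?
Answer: -211164/49 ≈ -4309.5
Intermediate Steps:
a = 26/49 (a = -26/(-49) = -26*(-1/49) = 26/49 ≈ 0.53061)
K(Z) = 26/49
K(25) - 1*4310 = 26/49 - 1*4310 = 26/49 - 4310 = -211164/49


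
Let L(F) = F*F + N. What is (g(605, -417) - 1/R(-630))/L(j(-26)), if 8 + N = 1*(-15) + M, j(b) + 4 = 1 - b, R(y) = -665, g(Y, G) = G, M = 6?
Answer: -34663/42560 ≈ -0.81445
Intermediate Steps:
j(b) = -3 - b (j(b) = -4 + (1 - b) = -3 - b)
N = -17 (N = -8 + (1*(-15) + 6) = -8 + (-15 + 6) = -8 - 9 = -17)
L(F) = -17 + F² (L(F) = F*F - 17 = F² - 17 = -17 + F²)
(g(605, -417) - 1/R(-630))/L(j(-26)) = (-417 - 1/(-665))/(-17 + (-3 - 1*(-26))²) = (-417 - 1*(-1/665))/(-17 + (-3 + 26)²) = (-417 + 1/665)/(-17 + 23²) = -277304/(665*(-17 + 529)) = -277304/665/512 = -277304/665*1/512 = -34663/42560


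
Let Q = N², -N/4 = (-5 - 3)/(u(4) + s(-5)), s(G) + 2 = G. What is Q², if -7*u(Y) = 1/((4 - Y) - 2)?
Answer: 40282095616/88529281 ≈ 455.01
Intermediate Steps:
s(G) = -2 + G
u(Y) = -1/(7*(2 - Y)) (u(Y) = -1/(7*((4 - Y) - 2)) = -1/(7*(2 - Y)))
N = -448/97 (N = -4*(-5 - 3)/(1/(7*(-2 + 4)) + (-2 - 5)) = -(-32)/((⅐)/2 - 7) = -(-32)/((⅐)*(½) - 7) = -(-32)/(1/14 - 7) = -(-32)/(-97/14) = -(-32)*(-14)/97 = -4*112/97 = -448/97 ≈ -4.6186)
Q = 200704/9409 (Q = (-448/97)² = 200704/9409 ≈ 21.331)
Q² = (200704/9409)² = 40282095616/88529281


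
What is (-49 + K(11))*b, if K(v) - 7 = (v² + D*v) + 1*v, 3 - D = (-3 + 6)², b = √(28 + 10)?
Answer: 24*√38 ≈ 147.95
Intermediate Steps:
b = √38 ≈ 6.1644
D = -6 (D = 3 - (-3 + 6)² = 3 - 1*3² = 3 - 1*9 = 3 - 9 = -6)
K(v) = 7 + v² - 5*v (K(v) = 7 + ((v² - 6*v) + 1*v) = 7 + ((v² - 6*v) + v) = 7 + (v² - 5*v) = 7 + v² - 5*v)
(-49 + K(11))*b = (-49 + (7 + 11² - 5*11))*√38 = (-49 + (7 + 121 - 55))*√38 = (-49 + 73)*√38 = 24*√38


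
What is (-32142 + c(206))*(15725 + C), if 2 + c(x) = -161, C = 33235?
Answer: -1581652800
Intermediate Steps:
c(x) = -163 (c(x) = -2 - 161 = -163)
(-32142 + c(206))*(15725 + C) = (-32142 - 163)*(15725 + 33235) = -32305*48960 = -1581652800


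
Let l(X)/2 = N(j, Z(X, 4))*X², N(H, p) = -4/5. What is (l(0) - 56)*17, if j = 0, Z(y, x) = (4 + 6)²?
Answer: -952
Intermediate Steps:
Z(y, x) = 100 (Z(y, x) = 10² = 100)
N(H, p) = -⅘ (N(H, p) = (⅕)*(-4) = -⅘)
l(X) = -8*X²/5 (l(X) = 2*(-4*X²/5) = -8*X²/5)
(l(0) - 56)*17 = (-8/5*0² - 56)*17 = (-8/5*0 - 56)*17 = (0 - 56)*17 = -56*17 = -952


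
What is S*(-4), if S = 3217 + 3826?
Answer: -28172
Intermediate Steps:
S = 7043
S*(-4) = 7043*(-4) = -28172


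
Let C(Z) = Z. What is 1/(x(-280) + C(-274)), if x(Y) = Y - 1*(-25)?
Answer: -1/529 ≈ -0.0018904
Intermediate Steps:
x(Y) = 25 + Y (x(Y) = Y + 25 = 25 + Y)
1/(x(-280) + C(-274)) = 1/((25 - 280) - 274) = 1/(-255 - 274) = 1/(-529) = -1/529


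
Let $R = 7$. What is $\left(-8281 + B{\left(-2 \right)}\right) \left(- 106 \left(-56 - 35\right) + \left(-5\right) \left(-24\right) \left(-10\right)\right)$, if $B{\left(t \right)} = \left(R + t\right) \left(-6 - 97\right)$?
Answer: $-74291016$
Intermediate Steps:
$B{\left(t \right)} = -721 - 103 t$ ($B{\left(t \right)} = \left(7 + t\right) \left(-6 - 97\right) = \left(7 + t\right) \left(-103\right) = -721 - 103 t$)
$\left(-8281 + B{\left(-2 \right)}\right) \left(- 106 \left(-56 - 35\right) + \left(-5\right) \left(-24\right) \left(-10\right)\right) = \left(-8281 - 515\right) \left(- 106 \left(-56 - 35\right) + \left(-5\right) \left(-24\right) \left(-10\right)\right) = \left(-8281 + \left(-721 + 206\right)\right) \left(\left(-106\right) \left(-91\right) + 120 \left(-10\right)\right) = \left(-8281 - 515\right) \left(9646 - 1200\right) = \left(-8796\right) 8446 = -74291016$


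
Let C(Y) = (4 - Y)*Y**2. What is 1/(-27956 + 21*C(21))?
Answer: -1/185393 ≈ -5.3939e-6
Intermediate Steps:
C(Y) = Y**2*(4 - Y)
1/(-27956 + 21*C(21)) = 1/(-27956 + 21*(21**2*(4 - 1*21))) = 1/(-27956 + 21*(441*(4 - 21))) = 1/(-27956 + 21*(441*(-17))) = 1/(-27956 + 21*(-7497)) = 1/(-27956 - 157437) = 1/(-185393) = -1/185393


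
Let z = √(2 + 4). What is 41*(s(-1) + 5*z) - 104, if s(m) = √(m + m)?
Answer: -104 + 205*√6 + 41*I*√2 ≈ 398.15 + 57.983*I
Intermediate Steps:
s(m) = √2*√m (s(m) = √(2*m) = √2*√m)
z = √6 ≈ 2.4495
41*(s(-1) + 5*z) - 104 = 41*(√2*√(-1) + 5*√6) - 104 = 41*(√2*I + 5*√6) - 104 = 41*(I*√2 + 5*√6) - 104 = 41*(5*√6 + I*√2) - 104 = (205*√6 + 41*I*√2) - 104 = -104 + 205*√6 + 41*I*√2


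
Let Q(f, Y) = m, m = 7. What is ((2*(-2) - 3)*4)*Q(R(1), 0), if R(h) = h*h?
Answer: -196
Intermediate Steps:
R(h) = h²
Q(f, Y) = 7
((2*(-2) - 3)*4)*Q(R(1), 0) = ((2*(-2) - 3)*4)*7 = ((-4 - 3)*4)*7 = -7*4*7 = -28*7 = -196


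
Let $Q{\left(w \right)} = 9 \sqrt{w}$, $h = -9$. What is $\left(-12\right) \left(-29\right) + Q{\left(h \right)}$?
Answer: $348 + 27 i \approx 348.0 + 27.0 i$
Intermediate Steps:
$\left(-12\right) \left(-29\right) + Q{\left(h \right)} = \left(-12\right) \left(-29\right) + 9 \sqrt{-9} = 348 + 9 \cdot 3 i = 348 + 27 i$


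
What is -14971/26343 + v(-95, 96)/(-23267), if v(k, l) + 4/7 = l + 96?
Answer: -2473611419/4290458067 ≈ -0.57654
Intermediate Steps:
v(k, l) = 668/7 + l (v(k, l) = -4/7 + (l + 96) = -4/7 + (96 + l) = 668/7 + l)
-14971/26343 + v(-95, 96)/(-23267) = -14971/26343 + (668/7 + 96)/(-23267) = -14971*1/26343 + (1340/7)*(-1/23267) = -14971/26343 - 1340/162869 = -2473611419/4290458067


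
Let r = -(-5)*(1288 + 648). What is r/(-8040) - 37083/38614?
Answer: -16798271/7761414 ≈ -2.1643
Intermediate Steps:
r = 9680 (r = -(-5)*1936 = -1*(-9680) = 9680)
r/(-8040) - 37083/38614 = 9680/(-8040) - 37083/38614 = 9680*(-1/8040) - 37083*1/38614 = -242/201 - 37083/38614 = -16798271/7761414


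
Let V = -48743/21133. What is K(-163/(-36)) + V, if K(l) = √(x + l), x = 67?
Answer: -48743/21133 + 5*√103/6 ≈ 6.1509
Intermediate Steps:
K(l) = √(67 + l)
V = -48743/21133 (V = -48743*1/21133 = -48743/21133 ≈ -2.3065)
K(-163/(-36)) + V = √(67 - 163/(-36)) - 48743/21133 = √(67 - 163*(-1/36)) - 48743/21133 = √(67 + 163/36) - 48743/21133 = √(2575/36) - 48743/21133 = 5*√103/6 - 48743/21133 = -48743/21133 + 5*√103/6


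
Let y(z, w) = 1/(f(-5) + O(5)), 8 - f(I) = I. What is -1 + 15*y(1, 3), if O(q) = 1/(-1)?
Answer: 1/4 ≈ 0.25000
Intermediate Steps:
f(I) = 8 - I
O(q) = -1
y(z, w) = 1/12 (y(z, w) = 1/((8 - 1*(-5)) - 1) = 1/((8 + 5) - 1) = 1/(13 - 1) = 1/12)
-1 + 15*y(1, 3) = -1 + 15*(1/12) = -1 + 5/4 = 1/4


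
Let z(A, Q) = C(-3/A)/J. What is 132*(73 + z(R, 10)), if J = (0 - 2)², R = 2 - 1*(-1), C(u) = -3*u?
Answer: 9735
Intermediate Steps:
R = 3 (R = 2 + 1 = 3)
J = 4 (J = (-2)² = 4)
z(A, Q) = 9/(4*A) (z(A, Q) = -(-9)/A/4 = (9/A)*(¼) = 9/(4*A))
132*(73 + z(R, 10)) = 132*(73 + (9/4)/3) = 132*(73 + (9/4)*(⅓)) = 132*(73 + ¾) = 132*(295/4) = 9735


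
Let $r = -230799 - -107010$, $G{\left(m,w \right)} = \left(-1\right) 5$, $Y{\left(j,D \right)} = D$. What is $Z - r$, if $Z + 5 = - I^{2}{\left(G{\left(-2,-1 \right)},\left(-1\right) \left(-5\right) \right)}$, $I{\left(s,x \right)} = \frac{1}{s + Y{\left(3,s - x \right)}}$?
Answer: $\frac{27851399}{225} \approx 1.2378 \cdot 10^{5}$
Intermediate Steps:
$G{\left(m,w \right)} = -5$
$I{\left(s,x \right)} = \frac{1}{- x + 2 s}$ ($I{\left(s,x \right)} = \frac{1}{s + \left(s - x\right)} = \frac{1}{- x + 2 s}$)
$Z = - \frac{1126}{225}$ ($Z = -5 - \left(\frac{1}{- \left(-1\right) \left(-5\right) + 2 \left(-5\right)}\right)^{2} = -5 - \left(\frac{1}{\left(-1\right) 5 - 10}\right)^{2} = -5 - \left(\frac{1}{-5 - 10}\right)^{2} = -5 - \left(\frac{1}{-15}\right)^{2} = -5 - \left(- \frac{1}{15}\right)^{2} = -5 - \frac{1}{225} = - \frac{1126}{225} \approx -5.0044$)
$r = -123789$ ($r = -230799 + 107010 = -123789$)
$Z - r = - \frac{1126}{225} - -123789 = - \frac{1126}{225} + 123789 = \frac{27851399}{225}$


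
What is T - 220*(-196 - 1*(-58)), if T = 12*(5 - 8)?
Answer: 30324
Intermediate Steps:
T = -36 (T = 12*(-3) = -36)
T - 220*(-196 - 1*(-58)) = -36 - 220*(-196 - 1*(-58)) = -36 - 220*(-196 + 58) = -36 - 220*(-138) = -36 + 30360 = 30324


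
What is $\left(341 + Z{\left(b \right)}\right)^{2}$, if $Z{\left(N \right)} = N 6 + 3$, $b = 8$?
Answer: $153664$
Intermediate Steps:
$Z{\left(N \right)} = 3 + 6 N$ ($Z{\left(N \right)} = 6 N + 3 = 3 + 6 N$)
$\left(341 + Z{\left(b \right)}\right)^{2} = \left(341 + \left(3 + 6 \cdot 8\right)\right)^{2} = \left(341 + \left(3 + 48\right)\right)^{2} = \left(341 + 51\right)^{2} = 392^{2} = 153664$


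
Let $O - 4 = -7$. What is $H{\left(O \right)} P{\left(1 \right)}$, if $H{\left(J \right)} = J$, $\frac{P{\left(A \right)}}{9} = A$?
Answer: $-27$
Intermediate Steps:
$P{\left(A \right)} = 9 A$
$O = -3$ ($O = 4 - 7 = -3$)
$H{\left(O \right)} P{\left(1 \right)} = - 3 \cdot 9 \cdot 1 = \left(-3\right) 9 = -27$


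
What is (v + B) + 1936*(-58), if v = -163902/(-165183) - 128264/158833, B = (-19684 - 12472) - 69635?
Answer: -1872227095445209/8745503813 ≈ -2.1408e+5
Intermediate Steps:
B = -101791 (B = -32156 - 69635 = -101791)
v = 1615338018/8745503813 (v = -163902*(-1/165183) - 128264*1/158833 = 54634/55061 - 128264/158833 = 1615338018/8745503813 ≈ 0.18471)
(v + B) + 1936*(-58) = (1615338018/8745503813 - 101791) + 1936*(-58) = -890211963291065/8745503813 - 112288 = -1872227095445209/8745503813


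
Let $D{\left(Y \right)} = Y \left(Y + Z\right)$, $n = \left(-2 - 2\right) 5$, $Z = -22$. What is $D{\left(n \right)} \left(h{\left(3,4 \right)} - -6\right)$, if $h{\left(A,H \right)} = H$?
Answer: $8400$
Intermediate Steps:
$n = -20$ ($n = \left(-4\right) 5 = -20$)
$D{\left(Y \right)} = Y \left(-22 + Y\right)$ ($D{\left(Y \right)} = Y \left(Y - 22\right) = Y \left(-22 + Y\right)$)
$D{\left(n \right)} \left(h{\left(3,4 \right)} - -6\right) = - 20 \left(-22 - 20\right) \left(4 - -6\right) = \left(-20\right) \left(-42\right) \left(4 + 6\right) = 840 \cdot 10 = 8400$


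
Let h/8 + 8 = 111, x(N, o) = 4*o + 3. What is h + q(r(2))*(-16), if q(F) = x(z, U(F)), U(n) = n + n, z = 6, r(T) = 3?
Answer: 392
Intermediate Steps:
U(n) = 2*n
x(N, o) = 3 + 4*o
h = 824 (h = -64 + 8*111 = -64 + 888 = 824)
q(F) = 3 + 8*F (q(F) = 3 + 4*(2*F) = 3 + 8*F)
h + q(r(2))*(-16) = 824 + (3 + 8*3)*(-16) = 824 + (3 + 24)*(-16) = 824 + 27*(-16) = 824 - 432 = 392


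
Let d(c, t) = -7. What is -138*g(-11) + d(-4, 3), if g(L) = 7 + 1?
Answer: -1111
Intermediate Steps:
g(L) = 8
-138*g(-11) + d(-4, 3) = -138*8 - 7 = -1104 - 7 = -1111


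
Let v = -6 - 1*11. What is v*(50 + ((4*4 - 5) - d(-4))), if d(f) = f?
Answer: -1105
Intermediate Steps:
v = -17 (v = -6 - 11 = -17)
v*(50 + ((4*4 - 5) - d(-4))) = -17*(50 + ((4*4 - 5) - 1*(-4))) = -17*(50 + ((16 - 5) + 4)) = -17*(50 + (11 + 4)) = -17*(50 + 15) = -17*65 = -1105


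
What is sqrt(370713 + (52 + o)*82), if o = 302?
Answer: sqrt(399741) ≈ 632.25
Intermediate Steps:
sqrt(370713 + (52 + o)*82) = sqrt(370713 + (52 + 302)*82) = sqrt(370713 + 354*82) = sqrt(370713 + 29028) = sqrt(399741)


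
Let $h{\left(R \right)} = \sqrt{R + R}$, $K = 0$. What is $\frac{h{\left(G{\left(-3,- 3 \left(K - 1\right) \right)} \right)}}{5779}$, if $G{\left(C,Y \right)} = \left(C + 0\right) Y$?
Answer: $\frac{3 i \sqrt{2}}{5779} \approx 0.00073415 i$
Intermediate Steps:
$G{\left(C,Y \right)} = C Y$
$h{\left(R \right)} = \sqrt{2} \sqrt{R}$ ($h{\left(R \right)} = \sqrt{2 R} = \sqrt{2} \sqrt{R}$)
$\frac{h{\left(G{\left(-3,- 3 \left(K - 1\right) \right)} \right)}}{5779} = \frac{\sqrt{2} \sqrt{- 3 \left(- 3 \left(0 - 1\right)\right)}}{5779} = \sqrt{2} \sqrt{- 3 \left(\left(-3\right) \left(-1\right)\right)} \frac{1}{5779} = \sqrt{2} \sqrt{\left(-3\right) 3} \cdot \frac{1}{5779} = \sqrt{2} \sqrt{-9} \cdot \frac{1}{5779} = \sqrt{2} \cdot 3 i \frac{1}{5779} = 3 i \sqrt{2} \cdot \frac{1}{5779} = \frac{3 i \sqrt{2}}{5779}$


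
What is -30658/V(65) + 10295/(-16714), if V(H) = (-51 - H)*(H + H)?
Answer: 89292303/63011780 ≈ 1.4171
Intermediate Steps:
V(H) = 2*H*(-51 - H) (V(H) = (-51 - H)*(2*H) = 2*H*(-51 - H))
-30658/V(65) + 10295/(-16714) = -30658*(-1/(130*(51 + 65))) + 10295/(-16714) = -30658/((-2*65*116)) + 10295*(-1/16714) = -30658/(-15080) - 10295/16714 = -30658*(-1/15080) - 10295/16714 = 15329/7540 - 10295/16714 = 89292303/63011780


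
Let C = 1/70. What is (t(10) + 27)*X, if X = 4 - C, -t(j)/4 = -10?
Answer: 18693/70 ≈ 267.04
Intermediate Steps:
t(j) = 40 (t(j) = -4*(-10) = 40)
C = 1/70 ≈ 0.014286
X = 279/70 (X = 4 - 1*1/70 = 4 - 1/70 = 279/70 ≈ 3.9857)
(t(10) + 27)*X = (40 + 27)*(279/70) = 67*(279/70) = 18693/70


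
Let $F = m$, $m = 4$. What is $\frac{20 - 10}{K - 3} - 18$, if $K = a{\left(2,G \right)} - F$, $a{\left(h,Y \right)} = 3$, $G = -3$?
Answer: $- \frac{41}{2} \approx -20.5$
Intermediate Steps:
$F = 4$
$K = -1$ ($K = 3 - 4 = -1$)
$\frac{20 - 10}{K - 3} - 18 = \frac{20 - 10}{-1 - 3} - 18 = \frac{20 - 10}{-4} - 18 = 10 \left(- \frac{1}{4}\right) - 18 = - \frac{5}{2} - 18 = - \frac{41}{2}$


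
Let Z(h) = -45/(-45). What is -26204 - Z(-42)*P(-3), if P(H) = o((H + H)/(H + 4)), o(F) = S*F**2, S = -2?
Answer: -26132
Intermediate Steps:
Z(h) = 1 (Z(h) = -45*(-1/45) = 1)
o(F) = -2*F**2
P(H) = -8*H**2/(4 + H)**2 (P(H) = -2*(H + H)**2/(H + 4)**2 = -2*4*H**2/(4 + H)**2 = -8*H**2/(4 + H)**2)
-26204 - Z(-42)*P(-3) = -26204 - (-8*(-3)**2/(4 - 3)**2) = -26204 - (-8*9/1**2) = -26204 - (-8*9*1) = -26204 - (-72) = -26204 - 1*(-72) = -26204 + 72 = -26132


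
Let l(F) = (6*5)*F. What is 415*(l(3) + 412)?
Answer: 208330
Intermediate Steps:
l(F) = 30*F
415*(l(3) + 412) = 415*(30*3 + 412) = 415*(90 + 412) = 415*502 = 208330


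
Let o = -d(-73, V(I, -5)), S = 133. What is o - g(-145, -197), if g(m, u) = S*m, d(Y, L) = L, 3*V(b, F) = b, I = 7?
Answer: 57848/3 ≈ 19283.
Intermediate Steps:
V(b, F) = b/3
g(m, u) = 133*m
o = -7/3 ≈ -2.3333
o - g(-145, -197) = -7/3 - 133*(-145) = -7/3 - 1*(-19285) = -7/3 + 19285 = 57848/3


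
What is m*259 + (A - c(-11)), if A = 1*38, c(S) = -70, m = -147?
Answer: -37965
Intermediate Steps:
A = 38
m*259 + (A - c(-11)) = -147*259 + (38 - 1*(-70)) = -38073 + (38 + 70) = -38073 + 108 = -37965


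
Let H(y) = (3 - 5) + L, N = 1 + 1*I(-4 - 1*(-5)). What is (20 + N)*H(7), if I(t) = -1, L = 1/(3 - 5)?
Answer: -50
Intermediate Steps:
L = -1/2 (L = 1/(-2) = -1/2 ≈ -0.50000)
N = 0 (N = 1 + 1*(-1) = 1 - 1 = 0)
H(y) = -5/2 (H(y) = (3 - 5) - 1/2 = -2 - 1/2 = -5/2)
(20 + N)*H(7) = (20 + 0)*(-5/2) = 20*(-5/2) = -50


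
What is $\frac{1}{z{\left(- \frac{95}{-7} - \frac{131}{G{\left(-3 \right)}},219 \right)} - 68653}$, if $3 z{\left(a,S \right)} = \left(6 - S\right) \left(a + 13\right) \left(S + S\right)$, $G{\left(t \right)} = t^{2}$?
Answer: $- \frac{21}{9288775} \approx -2.2608 \cdot 10^{-6}$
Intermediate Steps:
$z{\left(a,S \right)} = \frac{2 S \left(6 - S\right) \left(13 + a\right)}{3}$ ($z{\left(a,S \right)} = \frac{\left(6 - S\right) \left(a + 13\right) \left(S + S\right)}{3} = \frac{\left(6 - S\right) \left(13 + a\right) 2 S}{3} = \frac{\left(6 - S\right) 2 S \left(13 + a\right)}{3} = \frac{2 S \left(6 - S\right) \left(13 + a\right)}{3}$)
$\frac{1}{z{\left(- \frac{95}{-7} - \frac{131}{G{\left(-3 \right)}},219 \right)} - 68653} = \frac{1}{\frac{2}{3} \cdot 219 \left(78 - 2847 + 6 \left(- \frac{95}{-7} - \frac{131}{\left(-3\right)^{2}}\right) - 219 \left(- \frac{95}{-7} - \frac{131}{\left(-3\right)^{2}}\right)\right) - 68653} = \frac{1}{\frac{2}{3} \cdot 219 \left(78 - 2847 + 6 \left(\left(-95\right) \left(- \frac{1}{7}\right) - \frac{131}{9}\right) - 219 \left(\left(-95\right) \left(- \frac{1}{7}\right) - \frac{131}{9}\right)\right) - 68653} = \frac{1}{\frac{2}{3} \cdot 219 \left(78 - 2847 + 6 \left(\frac{95}{7} - \frac{131}{9}\right) - 219 \left(\frac{95}{7} - \frac{131}{9}\right)\right) - 68653} = \frac{1}{\frac{2}{3} \cdot 219 \left(78 - 2847 + 6 \left(- \frac{62}{63}\right) - 219 \left(- \frac{62}{63}\right)\right) - 68653} = \frac{1}{\frac{2}{3} \cdot 219 \left(78 - 2847 - \frac{124}{21} + \frac{4526}{21}\right) - 68653} = \frac{1}{\frac{2}{3} \cdot 219 \left(- \frac{53747}{21}\right) - 68653} = \frac{1}{- \frac{7847062}{21} - 68653} = \frac{1}{- \frac{9288775}{21}} = - \frac{21}{9288775}$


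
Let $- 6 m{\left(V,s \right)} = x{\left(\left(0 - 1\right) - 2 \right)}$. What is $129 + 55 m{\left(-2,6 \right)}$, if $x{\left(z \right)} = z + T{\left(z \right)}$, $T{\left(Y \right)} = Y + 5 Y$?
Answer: $\frac{643}{2} \approx 321.5$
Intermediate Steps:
$T{\left(Y \right)} = 6 Y$
$x{\left(z \right)} = 7 z$ ($x{\left(z \right)} = z + 6 z = 7 z$)
$m{\left(V,s \right)} = \frac{7}{2}$ ($m{\left(V,s \right)} = - \frac{7 \left(\left(0 - 1\right) - 2\right)}{6} = - \frac{7 \left(-1 - 2\right)}{6} = - \frac{7 \left(-3\right)}{6} = \left(- \frac{1}{6}\right) \left(-21\right) = \frac{7}{2}$)
$129 + 55 m{\left(-2,6 \right)} = 129 + 55 \cdot \frac{7}{2} = 129 + \frac{385}{2} = \frac{643}{2}$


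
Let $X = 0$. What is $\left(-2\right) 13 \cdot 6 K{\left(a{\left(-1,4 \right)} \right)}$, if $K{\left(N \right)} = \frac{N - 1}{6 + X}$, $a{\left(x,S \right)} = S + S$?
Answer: $-182$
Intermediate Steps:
$a{\left(x,S \right)} = 2 S$
$K{\left(N \right)} = - \frac{1}{6} + \frac{N}{6}$ ($K{\left(N \right)} = \frac{N - 1}{6 + 0} = \frac{-1 + N}{6} = \left(-1 + N\right) \frac{1}{6} = - \frac{1}{6} + \frac{N}{6}$)
$\left(-2\right) 13 \cdot 6 K{\left(a{\left(-1,4 \right)} \right)} = \left(-2\right) 13 \cdot 6 \left(- \frac{1}{6} + \frac{2 \cdot 4}{6}\right) = \left(-26\right) 6 \left(- \frac{1}{6} + \frac{1}{6} \cdot 8\right) = - 156 \left(- \frac{1}{6} + \frac{4}{3}\right) = \left(-156\right) \frac{7}{6} = -182$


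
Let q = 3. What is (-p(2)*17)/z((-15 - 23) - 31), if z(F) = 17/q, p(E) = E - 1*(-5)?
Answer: -21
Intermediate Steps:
p(E) = 5 + E (p(E) = E + 5 = 5 + E)
z(F) = 17/3
(-p(2)*17)/z((-15 - 23) - 31) = (-(5 + 2)*17)/(17/3) = (-1*7*17)*(3/17) = -7*17*(3/17) = -119*3/17 = -21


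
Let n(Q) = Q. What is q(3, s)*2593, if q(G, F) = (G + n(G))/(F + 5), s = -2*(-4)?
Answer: 15558/13 ≈ 1196.8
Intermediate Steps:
s = 8
q(G, F) = 2*G/(5 + F) (q(G, F) = (G + G)/(F + 5) = (2*G)/(5 + F) = 2*G/(5 + F))
q(3, s)*2593 = (2*3/(5 + 8))*2593 = (2*3/13)*2593 = (2*3*(1/13))*2593 = (6/13)*2593 = 15558/13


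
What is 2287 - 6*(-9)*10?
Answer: 2827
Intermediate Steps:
2287 - 6*(-9)*10 = 2287 - (-54)*10 = 2287 - 1*(-540) = 2287 + 540 = 2827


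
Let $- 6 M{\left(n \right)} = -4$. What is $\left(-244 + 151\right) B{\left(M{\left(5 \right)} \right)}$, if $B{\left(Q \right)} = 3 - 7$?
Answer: $372$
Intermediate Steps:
$M{\left(n \right)} = \frac{2}{3}$ ($M{\left(n \right)} = \left(- \frac{1}{6}\right) \left(-4\right) = \frac{2}{3}$)
$B{\left(Q \right)} = -4$ ($B{\left(Q \right)} = 3 - 7 = -4$)
$\left(-244 + 151\right) B{\left(M{\left(5 \right)} \right)} = \left(-244 + 151\right) \left(-4\right) = \left(-93\right) \left(-4\right) = 372$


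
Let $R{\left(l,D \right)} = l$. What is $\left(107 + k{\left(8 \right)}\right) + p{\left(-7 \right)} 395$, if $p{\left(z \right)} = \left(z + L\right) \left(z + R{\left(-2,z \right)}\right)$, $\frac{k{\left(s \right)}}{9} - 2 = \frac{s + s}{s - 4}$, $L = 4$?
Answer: $10826$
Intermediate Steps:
$k{\left(s \right)} = 18 + \frac{18 s}{-4 + s}$ ($k{\left(s \right)} = 18 + 9 \frac{s + s}{s - 4} = 18 + 9 \frac{2 s}{-4 + s} = 18 + \frac{18 s}{-4 + s}$)
$p{\left(z \right)} = \left(-2 + z\right) \left(4 + z\right)$ ($p{\left(z \right)} = \left(z + 4\right) \left(z - 2\right) = \left(4 + z\right) \left(-2 + z\right) = \left(-2 + z\right) \left(4 + z\right)$)
$\left(107 + k{\left(8 \right)}\right) + p{\left(-7 \right)} 395 = \left(107 + \frac{36 \left(-2 + 8\right)}{-4 + 8}\right) + \left(-8 + \left(-7\right)^{2} + 2 \left(-7\right)\right) 395 = \left(107 + 36 \cdot \frac{1}{4} \cdot 6\right) + \left(-8 + 49 - 14\right) 395 = \left(107 + 36 \cdot \frac{1}{4} \cdot 6\right) + 27 \cdot 395 = \left(107 + 54\right) + 10665 = 161 + 10665 = 10826$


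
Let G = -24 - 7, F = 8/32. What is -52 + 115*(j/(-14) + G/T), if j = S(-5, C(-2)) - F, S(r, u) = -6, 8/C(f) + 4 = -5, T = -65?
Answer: 39447/728 ≈ 54.185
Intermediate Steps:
C(f) = -8/9 (C(f) = 8/(-4 - 5) = 8/(-9) = 8*(-1/9) = -8/9)
F = 1/4 (F = 8*(1/32) = 1/4 ≈ 0.25000)
G = -31
j = -25/4 (j = -6 - 1*1/4 = -6 - 1/4 = -25/4 ≈ -6.2500)
-52 + 115*(j/(-14) + G/T) = -52 + 115*(-25/4/(-14) - 31/(-65)) = -52 + 115*(-25/4*(-1/14) - 31*(-1/65)) = -52 + 115*(25/56 + 31/65) = -52 + 115*(3361/3640) = -52 + 77303/728 = 39447/728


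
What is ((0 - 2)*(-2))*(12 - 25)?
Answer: -52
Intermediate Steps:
((0 - 2)*(-2))*(12 - 25) = -2*(-2)*(-13) = 4*(-13) = -52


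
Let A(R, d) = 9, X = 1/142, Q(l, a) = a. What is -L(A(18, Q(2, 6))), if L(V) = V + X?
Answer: -1279/142 ≈ -9.0070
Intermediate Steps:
X = 1/142 ≈ 0.0070423
L(V) = 1/142 + V (L(V) = V + 1/142 = 1/142 + V)
-L(A(18, Q(2, 6))) = -(1/142 + 9) = -1*1279/142 = -1279/142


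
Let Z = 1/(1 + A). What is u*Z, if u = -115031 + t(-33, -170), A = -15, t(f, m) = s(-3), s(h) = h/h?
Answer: 57515/7 ≈ 8216.4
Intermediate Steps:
s(h) = 1
t(f, m) = 1
u = -115030 (u = -115031 + 1 = -115030)
Z = -1/14 (Z = 1/(1 - 15) = 1/(-14) = -1/14 ≈ -0.071429)
u*Z = -115030*(-1/14) = 57515/7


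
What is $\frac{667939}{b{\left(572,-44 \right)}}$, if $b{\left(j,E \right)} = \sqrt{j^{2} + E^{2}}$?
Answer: $\frac{667939 \sqrt{170}}{7480} \approx 1164.3$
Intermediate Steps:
$b{\left(j,E \right)} = \sqrt{E^{2} + j^{2}}$
$\frac{667939}{b{\left(572,-44 \right)}} = \frac{667939}{\sqrt{\left(-44\right)^{2} + 572^{2}}} = \frac{667939}{\sqrt{1936 + 327184}} = \frac{667939}{\sqrt{329120}} = \frac{667939}{44 \sqrt{170}} = 667939 \frac{\sqrt{170}}{7480} = \frac{667939 \sqrt{170}}{7480}$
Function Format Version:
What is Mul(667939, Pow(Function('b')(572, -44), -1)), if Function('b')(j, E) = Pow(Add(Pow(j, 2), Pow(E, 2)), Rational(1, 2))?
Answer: Mul(Rational(667939, 7480), Pow(170, Rational(1, 2))) ≈ 1164.3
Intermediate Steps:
Function('b')(j, E) = Pow(Add(Pow(E, 2), Pow(j, 2)), Rational(1, 2))
Mul(667939, Pow(Function('b')(572, -44), -1)) = Mul(667939, Pow(Pow(Add(Pow(-44, 2), Pow(572, 2)), Rational(1, 2)), -1)) = Mul(667939, Pow(Pow(Add(1936, 327184), Rational(1, 2)), -1)) = Mul(667939, Pow(Pow(329120, Rational(1, 2)), -1)) = Mul(667939, Pow(Mul(44, Pow(170, Rational(1, 2))), -1)) = Mul(667939, Mul(Rational(1, 7480), Pow(170, Rational(1, 2)))) = Mul(Rational(667939, 7480), Pow(170, Rational(1, 2)))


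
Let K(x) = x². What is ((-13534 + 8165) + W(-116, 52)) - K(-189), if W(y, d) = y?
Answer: -41206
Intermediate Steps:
((-13534 + 8165) + W(-116, 52)) - K(-189) = ((-13534 + 8165) - 116) - 1*(-189)² = (-5369 - 116) - 1*35721 = -5485 - 35721 = -41206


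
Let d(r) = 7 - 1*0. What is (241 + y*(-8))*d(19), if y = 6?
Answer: 1351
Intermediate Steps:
d(r) = 7 (d(r) = 7 + 0 = 7)
(241 + y*(-8))*d(19) = (241 + 6*(-8))*7 = (241 - 48)*7 = 193*7 = 1351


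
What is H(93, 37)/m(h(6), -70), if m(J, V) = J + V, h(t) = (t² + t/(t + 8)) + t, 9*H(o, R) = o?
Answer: -217/579 ≈ -0.37478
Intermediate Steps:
H(o, R) = o/9
h(t) = t + t² + t/(8 + t) (h(t) = (t² + t/(8 + t)) + t = t + t² + t/(8 + t))
H(93, 37)/m(h(6), -70) = ((⅑)*93)/(6*(9 + 6² + 9*6)/(8 + 6) - 70) = 31/(3*(6*(9 + 36 + 54)/14 - 70)) = 31/(3*(6*(1/14)*99 - 70)) = 31/(3*(297/7 - 70)) = 31/(3*(-193/7)) = (31/3)*(-7/193) = -217/579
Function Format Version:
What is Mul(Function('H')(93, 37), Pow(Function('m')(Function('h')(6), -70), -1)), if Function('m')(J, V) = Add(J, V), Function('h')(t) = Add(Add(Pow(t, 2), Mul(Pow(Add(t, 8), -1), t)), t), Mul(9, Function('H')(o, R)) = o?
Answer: Rational(-217, 579) ≈ -0.37478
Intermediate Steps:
Function('H')(o, R) = Mul(Rational(1, 9), o)
Function('h')(t) = Add(t, Pow(t, 2), Mul(t, Pow(Add(8, t), -1))) (Function('h')(t) = Add(Add(Pow(t, 2), Mul(Pow(Add(8, t), -1), t)), t) = Add(Add(Pow(t, 2), Mul(t, Pow(Add(8, t), -1))), t) = Add(t, Pow(t, 2), Mul(t, Pow(Add(8, t), -1))))
Mul(Function('H')(93, 37), Pow(Function('m')(Function('h')(6), -70), -1)) = Mul(Mul(Rational(1, 9), 93), Pow(Add(Mul(6, Pow(Add(8, 6), -1), Add(9, Pow(6, 2), Mul(9, 6))), -70), -1)) = Mul(Rational(31, 3), Pow(Add(Mul(6, Pow(14, -1), Add(9, 36, 54)), -70), -1)) = Mul(Rational(31, 3), Pow(Add(Mul(6, Rational(1, 14), 99), -70), -1)) = Mul(Rational(31, 3), Pow(Add(Rational(297, 7), -70), -1)) = Mul(Rational(31, 3), Pow(Rational(-193, 7), -1)) = Mul(Rational(31, 3), Rational(-7, 193)) = Rational(-217, 579)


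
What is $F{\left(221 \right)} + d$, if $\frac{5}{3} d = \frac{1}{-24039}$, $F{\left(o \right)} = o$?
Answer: $\frac{8854364}{40065} \approx 221.0$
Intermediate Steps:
$d = - \frac{1}{40065}$ ($d = \frac{3}{5 \left(-24039\right)} = \frac{3}{5} \left(- \frac{1}{24039}\right) = - \frac{1}{40065} \approx -2.4959 \cdot 10^{-5}$)
$F{\left(221 \right)} + d = 221 - \frac{1}{40065} = \frac{8854364}{40065}$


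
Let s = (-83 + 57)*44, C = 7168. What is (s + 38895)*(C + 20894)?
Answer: 1059368562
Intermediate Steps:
s = -1144 (s = -26*44 = -1144)
(s + 38895)*(C + 20894) = (-1144 + 38895)*(7168 + 20894) = 37751*28062 = 1059368562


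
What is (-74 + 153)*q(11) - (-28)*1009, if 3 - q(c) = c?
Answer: 27620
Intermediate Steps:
q(c) = 3 - c
(-74 + 153)*q(11) - (-28)*1009 = (-74 + 153)*(3 - 1*11) - (-28)*1009 = 79*(3 - 11) - 1*(-28252) = 79*(-8) + 28252 = -632 + 28252 = 27620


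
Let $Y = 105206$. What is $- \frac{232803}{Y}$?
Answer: $- \frac{232803}{105206} \approx -2.2128$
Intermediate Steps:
$- \frac{232803}{Y} = - \frac{232803}{105206}$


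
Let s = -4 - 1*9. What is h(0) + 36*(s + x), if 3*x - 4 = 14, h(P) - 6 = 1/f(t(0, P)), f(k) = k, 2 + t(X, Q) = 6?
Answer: -983/4 ≈ -245.75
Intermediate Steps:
t(X, Q) = 4 (t(X, Q) = -2 + 6 = 4)
s = -13 (s = -4 - 9 = -13)
h(P) = 25/4 (h(P) = 6 + 1/4 = 6 + ¼ = 25/4)
x = 6 (x = 4/3 + (⅓)*14 = 4/3 + 14/3 = 6)
h(0) + 36*(s + x) = 25/4 + 36*(-13 + 6) = 25/4 + 36*(-7) = 25/4 - 252 = -983/4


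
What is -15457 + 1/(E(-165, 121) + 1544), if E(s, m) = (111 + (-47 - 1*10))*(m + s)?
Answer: -12860225/832 ≈ -15457.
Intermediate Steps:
E(s, m) = 54*m + 54*s (E(s, m) = (111 + (-47 - 10))*(m + s) = (111 - 57)*(m + s) = 54*(m + s) = 54*m + 54*s)
-15457 + 1/(E(-165, 121) + 1544) = -15457 + 1/((54*121 + 54*(-165)) + 1544) = -15457 + 1/((6534 - 8910) + 1544) = -15457 + 1/(-2376 + 1544) = -15457 + 1/(-832) = -15457 - 1/832 = -12860225/832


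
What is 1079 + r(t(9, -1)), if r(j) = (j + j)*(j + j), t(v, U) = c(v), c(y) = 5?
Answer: 1179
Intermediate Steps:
t(v, U) = 5
r(j) = 4*j² (r(j) = (2*j)*(2*j) = 4*j²)
1079 + r(t(9, -1)) = 1079 + 4*5² = 1079 + 4*25 = 1079 + 100 = 1179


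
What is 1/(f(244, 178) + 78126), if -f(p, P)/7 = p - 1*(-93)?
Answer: 1/75767 ≈ 1.3198e-5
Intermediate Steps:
f(p, P) = -651 - 7*p (f(p, P) = -7*(p - 1*(-93)) = -7*(p + 93) = -7*(93 + p) = -651 - 7*p)
1/(f(244, 178) + 78126) = 1/((-651 - 7*244) + 78126) = 1/((-651 - 1708) + 78126) = 1/(-2359 + 78126) = 1/75767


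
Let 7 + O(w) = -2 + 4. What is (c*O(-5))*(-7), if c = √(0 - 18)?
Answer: 105*I*√2 ≈ 148.49*I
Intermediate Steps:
c = 3*I*√2 (c = √(-18) = 3*I*√2 ≈ 4.2426*I)
O(w) = -5 (O(w) = -7 + (-2 + 4) = -7 + 2 = -5)
(c*O(-5))*(-7) = ((3*I*√2)*(-5))*(-7) = -15*I*√2*(-7) = 105*I*√2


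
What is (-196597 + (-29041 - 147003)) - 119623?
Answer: -492264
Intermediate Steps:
(-196597 + (-29041 - 147003)) - 119623 = (-196597 - 176044) - 119623 = -372641 - 119623 = -492264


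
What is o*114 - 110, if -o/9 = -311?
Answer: 318976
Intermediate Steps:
o = 2799 (o = -9*(-311) = 2799)
o*114 - 110 = 2799*114 - 110 = 319086 - 110 = 318976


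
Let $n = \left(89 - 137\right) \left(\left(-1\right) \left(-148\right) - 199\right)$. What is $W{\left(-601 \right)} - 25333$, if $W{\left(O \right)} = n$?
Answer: $-22885$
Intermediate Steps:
$n = 2448$ ($n = - 48 \left(148 - 199\right) = \left(-48\right) \left(-51\right) = 2448$)
$W{\left(O \right)} = 2448$
$W{\left(-601 \right)} - 25333 = 2448 - 25333 = -22885$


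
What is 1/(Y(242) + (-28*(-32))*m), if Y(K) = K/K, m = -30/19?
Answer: -19/26861 ≈ -0.00070735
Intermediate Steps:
m = -30/19 (m = -30*1/19 = -30/19 ≈ -1.5789)
Y(K) = 1
1/(Y(242) + (-28*(-32))*m) = 1/(1 - 28*(-32)*(-30/19)) = 1/(1 + 896*(-30/19)) = 1/(1 - 26880/19) = 1/(-26861/19) = -19/26861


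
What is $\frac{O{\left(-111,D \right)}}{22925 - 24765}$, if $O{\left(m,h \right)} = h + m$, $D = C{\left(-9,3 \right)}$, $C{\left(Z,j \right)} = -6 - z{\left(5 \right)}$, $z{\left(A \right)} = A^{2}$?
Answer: $\frac{71}{920} \approx 0.077174$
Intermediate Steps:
$C{\left(Z,j \right)} = -31$ ($C{\left(Z,j \right)} = -6 - 5^{2} = -6 - 25 = -31$)
$D = -31$
$\frac{O{\left(-111,D \right)}}{22925 - 24765} = \frac{-31 - 111}{22925 - 24765} = - \frac{142}{-1840} = \left(-142\right) \left(- \frac{1}{1840}\right) = \frac{71}{920}$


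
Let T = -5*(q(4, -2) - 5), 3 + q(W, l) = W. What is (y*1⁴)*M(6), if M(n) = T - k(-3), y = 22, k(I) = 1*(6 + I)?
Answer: 374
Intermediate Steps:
k(I) = 6 + I
q(W, l) = -3 + W
T = 20 (T = -5*((-3 + 4) - 5) = -5*(1 - 5) = -5*(-4) = 20)
M(n) = 17 (M(n) = 20 - (6 - 3) = 20 - 1*3 = 20 - 3 = 17)
(y*1⁴)*M(6) = (22*1⁴)*17 = (22*1)*17 = 22*17 = 374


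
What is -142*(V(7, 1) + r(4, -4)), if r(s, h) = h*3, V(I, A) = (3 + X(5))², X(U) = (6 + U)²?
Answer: -2181688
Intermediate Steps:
V(I, A) = 15376 (V(I, A) = (3 + (6 + 5)²)² = (3 + 11²)² = (3 + 121)² = 124² = 15376)
r(s, h) = 3*h
-142*(V(7, 1) + r(4, -4)) = -142*(15376 + 3*(-4)) = -142*(15376 - 12) = -142*15364 = -2181688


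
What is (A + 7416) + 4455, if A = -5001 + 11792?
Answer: 18662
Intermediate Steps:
A = 6791
(A + 7416) + 4455 = (6791 + 7416) + 4455 = 14207 + 4455 = 18662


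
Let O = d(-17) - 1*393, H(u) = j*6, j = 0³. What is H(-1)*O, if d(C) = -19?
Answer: 0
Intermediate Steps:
j = 0
H(u) = 0 (H(u) = 0*6 = 0)
O = -412 (O = -19 - 1*393 = -19 - 393 = -412)
H(-1)*O = 0*(-412) = 0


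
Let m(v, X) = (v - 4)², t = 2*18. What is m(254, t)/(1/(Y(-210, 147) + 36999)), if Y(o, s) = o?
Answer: 2299312500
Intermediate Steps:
t = 36
m(v, X) = (-4 + v)²
m(254, t)/(1/(Y(-210, 147) + 36999)) = (-4 + 254)²/(1/(-210 + 36999)) = 250²/(1/36789) = 62500/(1/36789) = 62500*36789 = 2299312500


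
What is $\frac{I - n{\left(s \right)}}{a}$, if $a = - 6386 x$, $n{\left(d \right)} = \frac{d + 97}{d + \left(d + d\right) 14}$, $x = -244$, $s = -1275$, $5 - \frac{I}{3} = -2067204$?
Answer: $\frac{229305157147}{57613853400} \approx 3.98$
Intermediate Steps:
$I = 6201627$ ($I = 15 - -6201612 = 15 + 6201612 = 6201627$)
$n{\left(d \right)} = \frac{97 + d}{29 d}$ ($n{\left(d \right)} = \frac{97 + d}{d + 2 d 14} = \frac{97 + d}{d + 28 d} = \frac{97 + d}{29 d}$)
$a = 1558184$ ($a = \left(-6386\right) \left(-244\right) = 1558184$)
$\frac{I - n{\left(s \right)}}{a} = \frac{6201627 - \frac{97 - 1275}{29 \left(-1275\right)}}{1558184} = \left(6201627 - \frac{1}{29} \left(- \frac{1}{1275}\right) \left(-1178\right)\right) \frac{1}{1558184} = \left(6201627 - \frac{1178}{36975}\right) \frac{1}{1558184} = \frac{229305157147}{36975} \cdot \frac{1}{1558184} = \frac{229305157147}{57613853400}$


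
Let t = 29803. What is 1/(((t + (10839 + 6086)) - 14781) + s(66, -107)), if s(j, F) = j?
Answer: 1/32013 ≈ 3.1237e-5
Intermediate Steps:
1/(((t + (10839 + 6086)) - 14781) + s(66, -107)) = 1/(((29803 + (10839 + 6086)) - 14781) + 66) = 1/(((29803 + 16925) - 14781) + 66) = 1/((46728 - 14781) + 66) = 1/(31947 + 66) = 1/32013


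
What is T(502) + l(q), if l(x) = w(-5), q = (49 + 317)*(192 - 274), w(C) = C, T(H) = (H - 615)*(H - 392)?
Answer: -12435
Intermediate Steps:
T(H) = (-615 + H)*(-392 + H)
q = -30012 (q = 366*(-82) = -30012)
l(x) = -5
T(502) + l(q) = (241080 + 502² - 1007*502) - 5 = (241080 + 252004 - 505514) - 5 = -12430 - 5 = -12435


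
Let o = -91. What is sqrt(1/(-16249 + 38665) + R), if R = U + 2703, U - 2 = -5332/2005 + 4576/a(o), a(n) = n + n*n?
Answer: sqrt(668822637389541145)/15730428 ≈ 51.989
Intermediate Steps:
a(n) = n + n**2
U = -2542/25263 (U = 2 + (-5332/2005 + 4576/((-91*(1 - 91)))) = 2 + (-5332*1/2005 + 4576/((-91*(-90)))) = 2 + (-5332/2005 + 4576/8190) = 2 + (-5332/2005 + 4576*(1/8190)) = 2 + (-5332/2005 + 176/315) = 2 - 53068/25263 = -2542/25263 ≈ -0.10062)
R = 68283347/25263 (R = -2542/25263 + 2703 = 68283347/25263 ≈ 2702.9)
sqrt(1/(-16249 + 38665) + R) = sqrt(1/(-16249 + 38665) + 68283347/25263) = sqrt(1/22416 + 68283347/25263) = sqrt(510213177205/188765136) = sqrt(668822637389541145)/15730428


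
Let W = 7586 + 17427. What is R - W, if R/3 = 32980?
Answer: 73927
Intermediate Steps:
R = 98940 (R = 3*32980 = 98940)
W = 25013
R - W = 98940 - 1*25013 = 98940 - 25013 = 73927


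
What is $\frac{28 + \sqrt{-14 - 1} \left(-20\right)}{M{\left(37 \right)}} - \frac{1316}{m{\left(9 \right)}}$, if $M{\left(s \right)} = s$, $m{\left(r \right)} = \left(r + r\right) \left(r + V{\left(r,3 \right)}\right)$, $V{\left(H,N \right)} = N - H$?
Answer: $- \frac{23590}{999} - \frac{20 i \sqrt{15}}{37} \approx -23.614 - 2.0935 i$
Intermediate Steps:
$m{\left(r \right)} = 6 r$ ($m{\left(r \right)} = \left(r + r\right) \left(r - \left(-3 + r\right)\right) = 2 r 3 = 6 r$)
$\frac{28 + \sqrt{-14 - 1} \left(-20\right)}{M{\left(37 \right)}} - \frac{1316}{m{\left(9 \right)}} = \frac{28 + \sqrt{-14 - 1} \left(-20\right)}{37} - \frac{1316}{6 \cdot 9} = \left(28 + \sqrt{-15} \left(-20\right)\right) \frac{1}{37} - \frac{1316}{54} = \left(28 + i \sqrt{15} \left(-20\right)\right) \frac{1}{37} - \frac{658}{27} = \left(28 - 20 i \sqrt{15}\right) \frac{1}{37} - \frac{658}{27} = \left(\frac{28}{37} - \frac{20 i \sqrt{15}}{37}\right) - \frac{658}{27} = - \frac{23590}{999} - \frac{20 i \sqrt{15}}{37}$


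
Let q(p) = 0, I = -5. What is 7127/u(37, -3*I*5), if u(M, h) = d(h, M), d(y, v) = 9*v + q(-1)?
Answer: 7127/333 ≈ 21.402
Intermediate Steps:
d(y, v) = 9*v (d(y, v) = 9*v + 0 = 9*v)
u(M, h) = 9*M
7127/u(37, -3*I*5) = 7127/((9*37)) = 7127/333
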